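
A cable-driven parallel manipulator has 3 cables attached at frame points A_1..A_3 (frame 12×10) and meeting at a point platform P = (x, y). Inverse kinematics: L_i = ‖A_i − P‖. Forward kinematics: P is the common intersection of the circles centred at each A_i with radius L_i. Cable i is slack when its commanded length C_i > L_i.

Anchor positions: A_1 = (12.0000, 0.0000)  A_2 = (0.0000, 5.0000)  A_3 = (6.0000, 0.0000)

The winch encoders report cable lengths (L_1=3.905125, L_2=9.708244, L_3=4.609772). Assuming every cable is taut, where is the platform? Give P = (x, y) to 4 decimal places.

(9.5000, 3.0000)

circle eqns → linear via eq_j − eq_1; set c_j = A_j·A_j − L_j²
c_1 = 144.0000+0.0000−15.2500 = 128.7500
24.0000·x − 10.0000·y = c_1−c_2 = 198.0000
12.0000·x + 0.0000·y = c_1−c_3 = 114.0000
solve first two rows → x=9.5000, y=3.0000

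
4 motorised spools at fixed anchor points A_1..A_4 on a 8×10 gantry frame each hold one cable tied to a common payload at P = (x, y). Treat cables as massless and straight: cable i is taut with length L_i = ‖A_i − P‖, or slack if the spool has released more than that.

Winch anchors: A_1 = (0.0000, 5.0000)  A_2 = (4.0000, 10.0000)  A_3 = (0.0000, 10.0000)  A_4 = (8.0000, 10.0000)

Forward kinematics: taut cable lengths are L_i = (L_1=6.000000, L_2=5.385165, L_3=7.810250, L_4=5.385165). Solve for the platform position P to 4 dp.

each cable: (A_i−P)·(A_i−P) = L_i²; let q_i = ‖A_i‖²−L_i²
q_1 = 0.0000+25.0000−36.0000 = -11.0000
row 1: -8.0000x − 10.0000y = -98.0000  (q_2=87.0000)
row 2: 0.0000x − 10.0000y = -50.0000  (q_3=39.0000)
row 3: -16.0000x − 10.0000y = -146.0000  (q_4=135.0000)
Cramer on rows 1–2 → x = 6.0000, y = 5.0000
check cable 4: ‖A_4−P‖² = 29.0000 ≈ L_4² = 29.0000 ✓

(6.0000, 5.0000)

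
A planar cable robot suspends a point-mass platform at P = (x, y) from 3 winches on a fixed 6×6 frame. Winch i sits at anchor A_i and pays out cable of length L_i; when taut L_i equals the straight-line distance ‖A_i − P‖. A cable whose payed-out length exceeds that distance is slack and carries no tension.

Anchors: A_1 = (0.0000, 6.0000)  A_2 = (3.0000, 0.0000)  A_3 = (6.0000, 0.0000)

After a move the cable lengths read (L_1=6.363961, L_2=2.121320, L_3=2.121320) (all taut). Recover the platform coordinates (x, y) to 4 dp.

expand ‖A_i−P‖²=L_i² and subtract eq 1 (c_i ≔ ‖A_i‖²−L_i²)
c_1 = 0.0000+36.0000−40.5000 = -4.5000
eq1−eq2 → [-6.0000  12.0000]·P = -9.0000
eq1−eq3 → [-12.0000  12.0000]·P = -36.0000
2×2 solve → P = (4.5000, 1.5000)

(4.5000, 1.5000)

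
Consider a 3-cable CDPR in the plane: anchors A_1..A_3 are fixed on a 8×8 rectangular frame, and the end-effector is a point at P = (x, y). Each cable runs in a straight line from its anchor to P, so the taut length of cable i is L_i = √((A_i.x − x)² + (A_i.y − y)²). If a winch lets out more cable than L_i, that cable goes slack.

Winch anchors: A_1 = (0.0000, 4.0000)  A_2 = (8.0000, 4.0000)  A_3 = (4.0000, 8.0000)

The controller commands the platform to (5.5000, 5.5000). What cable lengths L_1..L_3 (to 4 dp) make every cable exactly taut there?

(5.7009, 2.9155, 2.9155)

L_1 = √((0.0000−5.5000)² + (4.0000−5.5000)²) = 5.7009
L_2 = √((8.0000−5.5000)² + (4.0000−5.5000)²) = 2.9155
L_3 = √((4.0000−5.5000)² + (8.0000−5.5000)²) = 2.9155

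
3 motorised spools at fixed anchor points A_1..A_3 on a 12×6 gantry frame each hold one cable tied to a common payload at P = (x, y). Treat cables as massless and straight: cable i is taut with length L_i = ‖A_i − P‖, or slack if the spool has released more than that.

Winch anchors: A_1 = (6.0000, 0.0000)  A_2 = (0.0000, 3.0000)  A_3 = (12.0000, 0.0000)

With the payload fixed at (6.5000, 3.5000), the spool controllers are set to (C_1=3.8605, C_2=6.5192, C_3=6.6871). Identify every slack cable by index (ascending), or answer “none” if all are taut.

1, 3

i=1: geometric 3.5355 vs commanded 3.8605 ⇒ slack
i=2: geometric 6.5192 vs commanded 6.5192 ⇒ taut
i=3: geometric 6.5192 vs commanded 6.6871 ⇒ slack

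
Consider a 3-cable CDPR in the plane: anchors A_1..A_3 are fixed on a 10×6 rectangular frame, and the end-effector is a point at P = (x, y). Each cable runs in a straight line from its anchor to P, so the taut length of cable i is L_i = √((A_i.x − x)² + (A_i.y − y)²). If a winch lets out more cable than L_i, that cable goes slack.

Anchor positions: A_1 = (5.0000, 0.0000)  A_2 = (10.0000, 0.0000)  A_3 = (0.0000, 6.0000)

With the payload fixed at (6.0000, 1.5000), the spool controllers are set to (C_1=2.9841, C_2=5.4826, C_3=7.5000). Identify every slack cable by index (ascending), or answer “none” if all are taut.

1, 2

cable 1: L_1 = ‖A_1−P‖ = 1.8028;  C_1 = 2.9841 → slack
cable 2: L_2 = ‖A_2−P‖ = 4.2720;  C_2 = 5.4826 → slack
cable 3: L_3 = ‖A_3−P‖ = 7.5000;  C_3 = 7.5000 → taut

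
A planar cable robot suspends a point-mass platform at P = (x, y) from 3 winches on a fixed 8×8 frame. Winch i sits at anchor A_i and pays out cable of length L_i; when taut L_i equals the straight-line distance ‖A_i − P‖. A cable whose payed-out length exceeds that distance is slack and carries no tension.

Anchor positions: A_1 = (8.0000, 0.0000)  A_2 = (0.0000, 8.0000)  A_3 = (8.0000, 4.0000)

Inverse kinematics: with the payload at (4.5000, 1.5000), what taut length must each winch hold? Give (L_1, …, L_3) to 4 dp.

(3.8079, 7.9057, 4.3012)

cable 1: Δx=3.5000, Δy=-1.5000; L_1 = √(Δx²+Δy²) = 3.8079
cable 2: Δx=-4.5000, Δy=6.5000; L_2 = √(Δx²+Δy²) = 7.9057
cable 3: Δx=3.5000, Δy=2.5000; L_3 = √(Δx²+Δy²) = 4.3012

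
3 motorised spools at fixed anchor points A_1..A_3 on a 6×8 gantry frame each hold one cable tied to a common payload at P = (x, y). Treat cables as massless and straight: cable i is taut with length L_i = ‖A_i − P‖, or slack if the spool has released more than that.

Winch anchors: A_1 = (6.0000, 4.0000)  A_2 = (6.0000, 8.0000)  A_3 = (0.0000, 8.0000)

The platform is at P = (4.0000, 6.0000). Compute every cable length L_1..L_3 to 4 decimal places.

L_1: Δ = A_1−P = (2.0000, -2.0000) → ‖Δ‖ = √8.0000 = 2.8284
L_2: Δ = A_2−P = (2.0000, 2.0000) → ‖Δ‖ = √8.0000 = 2.8284
L_3: Δ = A_3−P = (-4.0000, 2.0000) → ‖Δ‖ = √20.0000 = 4.4721

(2.8284, 2.8284, 4.4721)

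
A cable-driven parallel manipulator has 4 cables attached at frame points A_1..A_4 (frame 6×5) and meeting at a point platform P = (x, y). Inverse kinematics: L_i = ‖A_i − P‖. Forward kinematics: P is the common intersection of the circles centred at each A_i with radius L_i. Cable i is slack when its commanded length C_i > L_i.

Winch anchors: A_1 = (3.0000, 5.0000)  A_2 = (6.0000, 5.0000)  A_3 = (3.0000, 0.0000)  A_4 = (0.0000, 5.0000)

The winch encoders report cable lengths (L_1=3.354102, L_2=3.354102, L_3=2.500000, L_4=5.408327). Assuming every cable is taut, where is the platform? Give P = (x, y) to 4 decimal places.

(4.5000, 2.0000)

circle eqns → linear via eq_j − eq_1; set q_j = A_j·A_j − L_j²
q_1 = 9.0000+25.0000−11.2500 = 22.7500
-6.0000·x + 0.0000·y = q_1−q_2 = -27.0000
0.0000·x + 10.0000·y = q_1−q_3 = 20.0000
6.0000·x + 0.0000·y = q_1−q_4 = 27.0000
solve first two rows → x=4.5000, y=2.0000
check cable 4: ‖A_4−P‖² = 29.2500 ≈ L_4² = 29.2500 ✓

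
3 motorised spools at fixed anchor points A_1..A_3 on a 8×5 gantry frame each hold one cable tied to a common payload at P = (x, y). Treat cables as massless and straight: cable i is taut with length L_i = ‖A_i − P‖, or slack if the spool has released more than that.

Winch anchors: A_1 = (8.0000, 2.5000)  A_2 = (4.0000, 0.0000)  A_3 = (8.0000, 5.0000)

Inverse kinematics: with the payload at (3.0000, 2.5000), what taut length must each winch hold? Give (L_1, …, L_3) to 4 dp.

L_1 = √((8.0000−3.0000)² + (2.5000−2.5000)²) = 5.0000
L_2 = √((4.0000−3.0000)² + (0.0000−2.5000)²) = 2.6926
L_3 = √((8.0000−3.0000)² + (5.0000−2.5000)²) = 5.5902

(5.0000, 2.6926, 5.5902)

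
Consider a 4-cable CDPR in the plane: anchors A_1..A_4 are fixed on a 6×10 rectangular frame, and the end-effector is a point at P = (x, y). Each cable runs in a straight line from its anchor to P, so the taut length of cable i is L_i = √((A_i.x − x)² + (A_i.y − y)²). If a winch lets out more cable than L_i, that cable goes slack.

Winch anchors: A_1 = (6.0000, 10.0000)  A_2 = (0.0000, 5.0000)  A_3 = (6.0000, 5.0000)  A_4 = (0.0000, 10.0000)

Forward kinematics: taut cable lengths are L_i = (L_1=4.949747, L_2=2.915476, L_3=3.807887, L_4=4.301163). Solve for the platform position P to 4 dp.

(2.5000, 6.5000)

expand ‖A_i−P‖²=L_i² and subtract eq 1 (q_i ≔ ‖A_i‖²−L_i²)
q_1 = 36.0000+100.0000−24.5000 = 111.5000
eq1−eq2 → [12.0000  10.0000]·P = 95.0000
eq1−eq3 → [0.0000  10.0000]·P = 65.0000
eq1−eq4 → [12.0000  0.0000]·P = 30.0000
2×2 solve → P = (2.5000, 6.5000)
check cable 4: ‖A_4−P‖² = 18.5000 ≈ L_4² = 18.5000 ✓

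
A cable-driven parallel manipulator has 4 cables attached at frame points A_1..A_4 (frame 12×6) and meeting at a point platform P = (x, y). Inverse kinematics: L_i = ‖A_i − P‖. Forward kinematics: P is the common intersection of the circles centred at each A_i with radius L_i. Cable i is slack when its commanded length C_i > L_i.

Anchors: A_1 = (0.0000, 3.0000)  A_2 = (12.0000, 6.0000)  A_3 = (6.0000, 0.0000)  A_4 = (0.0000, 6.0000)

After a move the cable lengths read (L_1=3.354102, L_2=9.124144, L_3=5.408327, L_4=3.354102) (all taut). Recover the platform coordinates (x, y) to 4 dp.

(3.0000, 4.5000)

circle eqns → linear via eq_j − eq_1; set c_j = A_j·A_j − L_j²
c_1 = 0.0000+9.0000−11.2500 = -2.2500
-24.0000·x − 6.0000·y = c_1−c_2 = -99.0000
-12.0000·x + 6.0000·y = c_1−c_3 = -9.0000
0.0000·x − 6.0000·y = c_1−c_4 = -27.0000
solve first two rows → x=3.0000, y=4.5000
check cable 4: ‖A_4−P‖² = 11.2500 ≈ L_4² = 11.2500 ✓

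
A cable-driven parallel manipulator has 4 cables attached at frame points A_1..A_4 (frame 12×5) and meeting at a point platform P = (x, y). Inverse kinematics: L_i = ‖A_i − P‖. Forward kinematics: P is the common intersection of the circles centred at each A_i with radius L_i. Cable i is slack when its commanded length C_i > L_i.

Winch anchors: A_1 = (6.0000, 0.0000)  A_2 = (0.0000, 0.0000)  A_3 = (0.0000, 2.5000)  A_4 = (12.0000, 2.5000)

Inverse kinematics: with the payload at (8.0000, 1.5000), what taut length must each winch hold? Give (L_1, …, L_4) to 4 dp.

(2.5000, 8.1394, 8.0623, 4.1231)

L_1 = √((6.0000−8.0000)² + (0.0000−1.5000)²) = 2.5000
L_2 = √((0.0000−8.0000)² + (0.0000−1.5000)²) = 8.1394
L_3 = √((0.0000−8.0000)² + (2.5000−1.5000)²) = 8.0623
L_4 = √((12.0000−8.0000)² + (2.5000−1.5000)²) = 4.1231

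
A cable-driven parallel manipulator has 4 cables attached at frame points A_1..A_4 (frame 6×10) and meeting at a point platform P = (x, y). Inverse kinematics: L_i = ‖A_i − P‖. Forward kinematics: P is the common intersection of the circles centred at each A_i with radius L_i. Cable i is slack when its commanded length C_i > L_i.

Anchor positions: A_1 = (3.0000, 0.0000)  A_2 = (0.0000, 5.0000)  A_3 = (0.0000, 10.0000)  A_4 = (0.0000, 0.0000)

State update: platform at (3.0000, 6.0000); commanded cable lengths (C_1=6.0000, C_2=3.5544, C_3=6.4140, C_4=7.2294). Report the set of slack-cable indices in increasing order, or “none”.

i=1: geometric 6.0000 vs commanded 6.0000 ⇒ taut
i=2: geometric 3.1623 vs commanded 3.5544 ⇒ slack
i=3: geometric 5.0000 vs commanded 6.4140 ⇒ slack
i=4: geometric 6.7082 vs commanded 7.2294 ⇒ slack

2, 3, 4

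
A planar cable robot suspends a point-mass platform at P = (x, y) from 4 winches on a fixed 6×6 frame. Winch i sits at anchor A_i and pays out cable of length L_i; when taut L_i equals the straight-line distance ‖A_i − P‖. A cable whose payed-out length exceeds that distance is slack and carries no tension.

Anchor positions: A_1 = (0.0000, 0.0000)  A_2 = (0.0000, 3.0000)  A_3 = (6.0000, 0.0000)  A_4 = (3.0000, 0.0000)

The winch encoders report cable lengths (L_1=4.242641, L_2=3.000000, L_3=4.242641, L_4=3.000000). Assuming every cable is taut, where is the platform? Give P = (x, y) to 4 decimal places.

(3.0000, 3.0000)

circle eqns → linear via eq_j − eq_1; set k_j = A_j·A_j − L_j²
k_1 = 0.0000+0.0000−18.0000 = -18.0000
0.0000·x − 6.0000·y = k_1−k_2 = -18.0000
-12.0000·x + 0.0000·y = k_1−k_3 = -36.0000
-6.0000·x + 0.0000·y = k_1−k_4 = -18.0000
solve first two rows → x=3.0000, y=3.0000
check cable 4: ‖A_4−P‖² = 9.0000 ≈ L_4² = 9.0000 ✓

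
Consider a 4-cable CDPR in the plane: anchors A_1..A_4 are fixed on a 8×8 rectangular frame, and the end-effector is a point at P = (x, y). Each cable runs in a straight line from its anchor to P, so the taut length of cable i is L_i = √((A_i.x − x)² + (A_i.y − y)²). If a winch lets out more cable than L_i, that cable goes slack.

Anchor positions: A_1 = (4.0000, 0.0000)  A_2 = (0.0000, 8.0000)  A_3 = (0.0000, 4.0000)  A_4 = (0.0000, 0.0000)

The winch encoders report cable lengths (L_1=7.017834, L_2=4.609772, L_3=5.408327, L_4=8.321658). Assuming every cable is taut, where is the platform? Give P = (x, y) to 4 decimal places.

(4.5000, 7.0000)

circle eqns → linear via eq_j − eq_1; set q_j = A_j·A_j − L_j²
q_1 = 16.0000+0.0000−49.2500 = -33.2500
8.0000·x − 16.0000·y = q_1−q_2 = -76.0000
8.0000·x − 8.0000·y = q_1−q_3 = -20.0000
8.0000·x + 0.0000·y = q_1−q_4 = 36.0000
solve first two rows → x=4.5000, y=7.0000
check cable 4: ‖A_4−P‖² = 69.2500 ≈ L_4² = 69.2500 ✓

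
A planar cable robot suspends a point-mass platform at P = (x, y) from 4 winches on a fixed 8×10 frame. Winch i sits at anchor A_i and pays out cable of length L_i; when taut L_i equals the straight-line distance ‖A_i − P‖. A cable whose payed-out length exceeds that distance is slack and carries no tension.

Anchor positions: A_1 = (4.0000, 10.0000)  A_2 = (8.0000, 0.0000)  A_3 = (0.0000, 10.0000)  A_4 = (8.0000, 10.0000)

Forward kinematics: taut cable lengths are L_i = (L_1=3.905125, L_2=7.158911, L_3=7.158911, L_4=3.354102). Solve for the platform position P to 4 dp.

expand ‖A_i−P‖²=L_i² and subtract eq 1 (k_i ≔ ‖A_i‖²−L_i²)
k_1 = 16.0000+100.0000−15.2500 = 100.7500
eq1−eq2 → [-8.0000  20.0000]·P = 88.0000
eq1−eq3 → [8.0000  0.0000]·P = 52.0000
eq1−eq4 → [-8.0000  0.0000]·P = -52.0000
2×2 solve → P = (6.5000, 7.0000)
check cable 4: ‖A_4−P‖² = 11.2500 ≈ L_4² = 11.2500 ✓

(6.5000, 7.0000)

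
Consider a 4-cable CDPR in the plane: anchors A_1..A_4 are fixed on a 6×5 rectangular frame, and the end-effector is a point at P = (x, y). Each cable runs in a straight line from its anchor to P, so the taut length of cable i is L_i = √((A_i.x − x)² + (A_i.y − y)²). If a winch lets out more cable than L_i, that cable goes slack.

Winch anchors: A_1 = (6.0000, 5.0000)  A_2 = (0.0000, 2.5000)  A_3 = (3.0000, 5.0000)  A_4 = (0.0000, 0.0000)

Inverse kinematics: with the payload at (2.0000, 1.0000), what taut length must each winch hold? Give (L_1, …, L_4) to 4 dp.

(5.6569, 2.5000, 4.1231, 2.2361)

cable 1: Δx=4.0000, Δy=4.0000; L_1 = √(Δx²+Δy²) = 5.6569
cable 2: Δx=-2.0000, Δy=1.5000; L_2 = √(Δx²+Δy²) = 2.5000
cable 3: Δx=1.0000, Δy=4.0000; L_3 = √(Δx²+Δy²) = 4.1231
cable 4: Δx=-2.0000, Δy=-1.0000; L_4 = √(Δx²+Δy²) = 2.2361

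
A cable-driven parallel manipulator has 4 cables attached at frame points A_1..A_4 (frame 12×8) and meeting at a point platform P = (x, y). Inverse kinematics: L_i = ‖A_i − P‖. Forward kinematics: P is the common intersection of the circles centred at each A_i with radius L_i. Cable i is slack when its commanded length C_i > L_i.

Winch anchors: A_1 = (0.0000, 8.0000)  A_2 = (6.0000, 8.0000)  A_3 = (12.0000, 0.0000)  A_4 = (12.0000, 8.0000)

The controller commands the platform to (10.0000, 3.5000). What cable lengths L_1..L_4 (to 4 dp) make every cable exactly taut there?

(10.9659, 6.0208, 4.0311, 4.9244)

cable 1: Δx=-10.0000, Δy=4.5000; L_1 = √(Δx²+Δy²) = 10.9659
cable 2: Δx=-4.0000, Δy=4.5000; L_2 = √(Δx²+Δy²) = 6.0208
cable 3: Δx=2.0000, Δy=-3.5000; L_3 = √(Δx²+Δy²) = 4.0311
cable 4: Δx=2.0000, Δy=4.5000; L_4 = √(Δx²+Δy²) = 4.9244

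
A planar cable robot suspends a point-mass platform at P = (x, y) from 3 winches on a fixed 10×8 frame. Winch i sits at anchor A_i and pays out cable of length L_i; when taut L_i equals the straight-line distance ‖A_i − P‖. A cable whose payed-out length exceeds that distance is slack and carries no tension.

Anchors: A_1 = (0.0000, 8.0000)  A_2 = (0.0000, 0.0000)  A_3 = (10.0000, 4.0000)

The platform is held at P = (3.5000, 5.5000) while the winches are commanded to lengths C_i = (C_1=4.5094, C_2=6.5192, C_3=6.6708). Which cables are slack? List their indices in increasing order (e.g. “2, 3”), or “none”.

1

cable 1: √((-3.5000)²+(2.5000)²)=4.3012, C_1=4.5094: slack
cable 2: √((-3.5000)²+(-5.5000)²)=6.5192, C_2=6.5192: taut
cable 3: √((6.5000)²+(-1.5000)²)=6.6708, C_3=6.6708: taut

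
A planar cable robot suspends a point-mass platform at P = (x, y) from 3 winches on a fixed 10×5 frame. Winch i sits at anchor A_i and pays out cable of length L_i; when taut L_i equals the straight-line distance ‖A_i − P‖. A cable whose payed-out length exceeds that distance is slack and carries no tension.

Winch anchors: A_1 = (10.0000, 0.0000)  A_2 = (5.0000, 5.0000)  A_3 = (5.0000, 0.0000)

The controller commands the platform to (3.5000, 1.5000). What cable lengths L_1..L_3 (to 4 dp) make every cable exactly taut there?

(6.6708, 3.8079, 2.1213)

cable 1: Δx=6.5000, Δy=-1.5000; L_1 = √(Δx²+Δy²) = 6.6708
cable 2: Δx=1.5000, Δy=3.5000; L_2 = √(Δx²+Δy²) = 3.8079
cable 3: Δx=1.5000, Δy=-1.5000; L_3 = √(Δx²+Δy²) = 2.1213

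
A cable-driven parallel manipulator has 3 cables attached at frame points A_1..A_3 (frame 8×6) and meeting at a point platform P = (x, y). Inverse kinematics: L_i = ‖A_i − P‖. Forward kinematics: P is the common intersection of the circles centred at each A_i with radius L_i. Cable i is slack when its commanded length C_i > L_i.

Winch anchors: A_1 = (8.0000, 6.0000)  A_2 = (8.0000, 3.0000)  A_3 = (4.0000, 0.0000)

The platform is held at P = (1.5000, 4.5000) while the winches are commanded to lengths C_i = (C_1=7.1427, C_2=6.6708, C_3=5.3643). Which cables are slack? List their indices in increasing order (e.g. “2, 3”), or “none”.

cable 1: L_1 = ‖A_1−P‖ = 6.6708;  C_1 = 7.1427 → slack
cable 2: L_2 = ‖A_2−P‖ = 6.6708;  C_2 = 6.6708 → taut
cable 3: L_3 = ‖A_3−P‖ = 5.1478;  C_3 = 5.3643 → slack

1, 3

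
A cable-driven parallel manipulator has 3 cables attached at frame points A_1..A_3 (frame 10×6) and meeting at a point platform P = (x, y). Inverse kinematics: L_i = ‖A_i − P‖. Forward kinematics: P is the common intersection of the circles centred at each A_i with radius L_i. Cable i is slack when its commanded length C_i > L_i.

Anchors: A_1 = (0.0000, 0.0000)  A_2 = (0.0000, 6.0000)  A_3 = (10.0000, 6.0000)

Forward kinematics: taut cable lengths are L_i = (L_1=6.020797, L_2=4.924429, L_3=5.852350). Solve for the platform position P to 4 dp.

expand ‖A_i−P‖²=L_i² and subtract eq 1 (c_i ≔ ‖A_i‖²−L_i²)
c_1 = 0.0000+0.0000−36.2500 = -36.2500
eq1−eq2 → [0.0000  -12.0000]·P = -48.0000
eq1−eq3 → [-20.0000  -12.0000]·P = -138.0000
2×2 solve → P = (4.5000, 4.0000)

(4.5000, 4.0000)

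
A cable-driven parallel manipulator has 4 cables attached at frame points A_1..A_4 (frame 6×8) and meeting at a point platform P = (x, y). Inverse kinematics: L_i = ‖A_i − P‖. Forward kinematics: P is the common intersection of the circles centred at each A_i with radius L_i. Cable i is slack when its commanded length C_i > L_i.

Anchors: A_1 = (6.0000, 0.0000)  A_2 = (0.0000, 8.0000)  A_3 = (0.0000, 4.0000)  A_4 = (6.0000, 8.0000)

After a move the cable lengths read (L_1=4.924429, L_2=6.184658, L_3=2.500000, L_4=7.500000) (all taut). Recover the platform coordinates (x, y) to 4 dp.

expand ‖A_i−P‖²=L_i² and subtract eq 1 (q_i ≔ ‖A_i‖²−L_i²)
q_1 = 36.0000+0.0000−24.2500 = 11.7500
eq1−eq2 → [12.0000  -16.0000]·P = -14.0000
eq1−eq3 → [12.0000  -8.0000]·P = 2.0000
eq1−eq4 → [0.0000  -16.0000]·P = -32.0000
2×2 solve → P = (1.5000, 2.0000)
check cable 4: ‖A_4−P‖² = 56.2500 ≈ L_4² = 56.2500 ✓

(1.5000, 2.0000)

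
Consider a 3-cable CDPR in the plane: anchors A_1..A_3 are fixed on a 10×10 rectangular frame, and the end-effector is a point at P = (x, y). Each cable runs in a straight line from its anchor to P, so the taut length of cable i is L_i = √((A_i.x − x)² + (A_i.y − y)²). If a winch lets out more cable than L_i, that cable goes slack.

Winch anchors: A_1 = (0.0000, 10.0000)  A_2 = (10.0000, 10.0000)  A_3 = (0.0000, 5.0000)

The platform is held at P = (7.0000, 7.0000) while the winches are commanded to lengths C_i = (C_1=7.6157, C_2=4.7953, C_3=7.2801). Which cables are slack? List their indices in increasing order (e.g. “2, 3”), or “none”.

2

i=1: geometric 7.6158 vs commanded 7.6157 ⇒ taut
i=2: geometric 4.2426 vs commanded 4.7953 ⇒ slack
i=3: geometric 7.2801 vs commanded 7.2801 ⇒ taut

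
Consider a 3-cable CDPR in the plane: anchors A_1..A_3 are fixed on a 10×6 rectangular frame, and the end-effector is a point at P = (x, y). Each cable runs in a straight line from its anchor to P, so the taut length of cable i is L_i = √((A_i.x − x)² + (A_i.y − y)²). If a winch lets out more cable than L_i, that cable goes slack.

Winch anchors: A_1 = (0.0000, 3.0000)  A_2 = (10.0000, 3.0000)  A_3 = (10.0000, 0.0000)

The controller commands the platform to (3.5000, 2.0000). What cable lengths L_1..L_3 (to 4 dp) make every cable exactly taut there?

(3.6401, 6.5765, 6.8007)

L_1 = √((0.0000−3.5000)² + (3.0000−2.0000)²) = 3.6401
L_2 = √((10.0000−3.5000)² + (3.0000−2.0000)²) = 6.5765
L_3 = √((10.0000−3.5000)² + (0.0000−2.0000)²) = 6.8007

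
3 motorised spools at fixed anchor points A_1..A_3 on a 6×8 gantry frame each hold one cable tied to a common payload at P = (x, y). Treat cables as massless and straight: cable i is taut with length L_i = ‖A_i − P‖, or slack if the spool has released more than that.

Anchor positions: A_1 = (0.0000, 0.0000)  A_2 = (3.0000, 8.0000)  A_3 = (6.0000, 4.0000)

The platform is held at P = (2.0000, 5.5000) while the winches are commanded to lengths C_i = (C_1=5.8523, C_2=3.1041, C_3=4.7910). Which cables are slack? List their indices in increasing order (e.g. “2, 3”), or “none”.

cable 1: L_1 = ‖A_1−P‖ = 5.8523;  C_1 = 5.8523 → taut
cable 2: L_2 = ‖A_2−P‖ = 2.6926;  C_2 = 3.1041 → slack
cable 3: L_3 = ‖A_3−P‖ = 4.2720;  C_3 = 4.7910 → slack

2, 3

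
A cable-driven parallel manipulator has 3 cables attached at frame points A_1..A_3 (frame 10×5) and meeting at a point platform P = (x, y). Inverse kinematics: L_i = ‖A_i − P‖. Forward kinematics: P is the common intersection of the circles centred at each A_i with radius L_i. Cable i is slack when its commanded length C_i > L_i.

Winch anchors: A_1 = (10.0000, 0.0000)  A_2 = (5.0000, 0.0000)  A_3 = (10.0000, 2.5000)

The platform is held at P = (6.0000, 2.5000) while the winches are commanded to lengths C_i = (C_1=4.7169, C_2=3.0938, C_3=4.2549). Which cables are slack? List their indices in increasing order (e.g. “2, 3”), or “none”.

i=1: geometric 4.7170 vs commanded 4.7169 ⇒ taut
i=2: geometric 2.6926 vs commanded 3.0938 ⇒ slack
i=3: geometric 4.0000 vs commanded 4.2549 ⇒ slack

2, 3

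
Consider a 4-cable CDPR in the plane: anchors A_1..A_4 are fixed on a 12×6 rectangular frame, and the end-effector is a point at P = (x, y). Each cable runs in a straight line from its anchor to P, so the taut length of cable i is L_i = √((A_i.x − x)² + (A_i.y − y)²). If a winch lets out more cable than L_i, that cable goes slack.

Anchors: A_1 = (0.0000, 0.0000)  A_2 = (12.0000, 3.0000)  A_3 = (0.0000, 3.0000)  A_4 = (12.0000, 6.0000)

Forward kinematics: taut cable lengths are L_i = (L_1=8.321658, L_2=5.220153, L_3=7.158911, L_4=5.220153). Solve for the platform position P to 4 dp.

(7.0000, 4.5000)

each cable: (A_i−P)·(A_i−P) = L_i²; let k_i = ‖A_i‖²−L_i²
k_1 = 0.0000+0.0000−69.2500 = -69.2500
row 1: -24.0000x − 6.0000y = -195.0000  (k_2=125.7500)
row 2: 0.0000x − 6.0000y = -27.0000  (k_3=-42.2500)
row 3: -24.0000x − 12.0000y = -222.0000  (k_4=152.7500)
Cramer on rows 1–2 → x = 7.0000, y = 4.5000
check cable 4: ‖A_4−P‖² = 27.2500 ≈ L_4² = 27.2500 ✓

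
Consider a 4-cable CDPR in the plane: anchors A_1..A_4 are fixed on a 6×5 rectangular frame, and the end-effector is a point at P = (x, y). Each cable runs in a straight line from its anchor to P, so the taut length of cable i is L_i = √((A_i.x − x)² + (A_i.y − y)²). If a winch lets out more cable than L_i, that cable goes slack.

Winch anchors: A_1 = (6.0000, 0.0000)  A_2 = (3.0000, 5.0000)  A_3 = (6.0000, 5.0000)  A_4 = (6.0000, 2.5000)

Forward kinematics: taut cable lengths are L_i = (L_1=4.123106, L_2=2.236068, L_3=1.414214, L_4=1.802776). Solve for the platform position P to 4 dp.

(5.0000, 4.0000)

expand ‖A_i−P‖²=L_i² and subtract eq 1 (k_i ≔ ‖A_i‖²−L_i²)
k_1 = 36.0000+0.0000−17.0000 = 19.0000
eq1−eq2 → [6.0000  -10.0000]·P = -10.0000
eq1−eq3 → [0.0000  -10.0000]·P = -40.0000
eq1−eq4 → [0.0000  -5.0000]·P = -20.0000
2×2 solve → P = (5.0000, 4.0000)
check cable 4: ‖A_4−P‖² = 3.2500 ≈ L_4² = 3.2500 ✓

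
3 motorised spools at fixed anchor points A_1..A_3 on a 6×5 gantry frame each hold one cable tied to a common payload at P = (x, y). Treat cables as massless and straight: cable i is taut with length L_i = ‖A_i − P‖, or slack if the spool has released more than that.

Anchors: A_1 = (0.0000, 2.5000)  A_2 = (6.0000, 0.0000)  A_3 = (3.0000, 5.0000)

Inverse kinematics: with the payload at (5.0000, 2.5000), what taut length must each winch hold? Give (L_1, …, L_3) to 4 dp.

(5.0000, 2.6926, 3.2016)

L_1: Δ = A_1−P = (-5.0000, 0.0000) → ‖Δ‖ = √25.0000 = 5.0000
L_2: Δ = A_2−P = (1.0000, -2.5000) → ‖Δ‖ = √7.2500 = 2.6926
L_3: Δ = A_3−P = (-2.0000, 2.5000) → ‖Δ‖ = √10.2500 = 3.2016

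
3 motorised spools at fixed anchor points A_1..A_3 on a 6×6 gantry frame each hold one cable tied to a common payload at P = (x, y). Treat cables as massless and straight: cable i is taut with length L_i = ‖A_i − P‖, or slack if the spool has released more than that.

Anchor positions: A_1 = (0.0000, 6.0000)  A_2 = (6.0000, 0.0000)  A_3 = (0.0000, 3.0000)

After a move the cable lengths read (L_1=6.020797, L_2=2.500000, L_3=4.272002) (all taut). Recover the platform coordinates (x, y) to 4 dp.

expand ‖A_i−P‖²=L_i² and subtract eq 1 (c_i ≔ ‖A_i‖²−L_i²)
c_1 = 0.0000+36.0000−36.2500 = -0.2500
eq1−eq2 → [-12.0000  12.0000]·P = -30.0000
eq1−eq3 → [0.0000  6.0000]·P = 9.0000
2×2 solve → P = (4.0000, 1.5000)

(4.0000, 1.5000)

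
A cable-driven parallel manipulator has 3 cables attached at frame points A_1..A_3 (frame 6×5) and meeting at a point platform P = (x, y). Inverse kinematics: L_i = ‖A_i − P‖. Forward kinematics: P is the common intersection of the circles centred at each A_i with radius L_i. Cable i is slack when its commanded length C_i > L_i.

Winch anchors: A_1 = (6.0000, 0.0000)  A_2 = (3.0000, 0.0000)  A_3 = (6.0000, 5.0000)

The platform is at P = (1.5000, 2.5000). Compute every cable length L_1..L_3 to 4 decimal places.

L_1: Δ = A_1−P = (4.5000, -2.5000) → ‖Δ‖ = √26.5000 = 5.1478
L_2: Δ = A_2−P = (1.5000, -2.5000) → ‖Δ‖ = √8.5000 = 2.9155
L_3: Δ = A_3−P = (4.5000, 2.5000) → ‖Δ‖ = √26.5000 = 5.1478

(5.1478, 2.9155, 5.1478)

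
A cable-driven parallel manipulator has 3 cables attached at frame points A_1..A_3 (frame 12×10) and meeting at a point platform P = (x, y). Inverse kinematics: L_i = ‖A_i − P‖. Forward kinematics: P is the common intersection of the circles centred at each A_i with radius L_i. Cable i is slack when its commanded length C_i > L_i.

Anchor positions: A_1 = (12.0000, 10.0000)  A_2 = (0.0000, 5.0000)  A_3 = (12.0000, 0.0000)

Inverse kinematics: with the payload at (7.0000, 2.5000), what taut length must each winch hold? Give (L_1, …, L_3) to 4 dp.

L_1 = √((12.0000−7.0000)² + (10.0000−2.5000)²) = 9.0139
L_2 = √((0.0000−7.0000)² + (5.0000−2.5000)²) = 7.4330
L_3 = √((12.0000−7.0000)² + (0.0000−2.5000)²) = 5.5902

(9.0139, 7.4330, 5.5902)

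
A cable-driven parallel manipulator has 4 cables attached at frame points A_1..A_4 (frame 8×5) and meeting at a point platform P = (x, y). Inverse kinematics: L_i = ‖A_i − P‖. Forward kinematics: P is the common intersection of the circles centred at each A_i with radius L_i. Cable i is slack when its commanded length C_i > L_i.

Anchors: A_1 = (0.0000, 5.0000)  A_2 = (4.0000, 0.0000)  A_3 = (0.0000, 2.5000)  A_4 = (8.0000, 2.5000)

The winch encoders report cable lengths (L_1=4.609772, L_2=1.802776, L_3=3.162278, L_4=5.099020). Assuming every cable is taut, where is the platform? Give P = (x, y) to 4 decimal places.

(3.0000, 1.5000)

each cable: (A_i−P)·(A_i−P) = L_i²; let k_i = ‖A_i‖²−L_i²
k_1 = 0.0000+25.0000−21.2500 = 3.7500
row 1: -8.0000x + 10.0000y = -9.0000  (k_2=12.7500)
row 2: 0.0000x + 5.0000y = 7.5000  (k_3=-3.7500)
row 3: -16.0000x + 5.0000y = -40.5000  (k_4=44.2500)
Cramer on rows 1–2 → x = 3.0000, y = 1.5000
check cable 4: ‖A_4−P‖² = 26.0000 ≈ L_4² = 26.0000 ✓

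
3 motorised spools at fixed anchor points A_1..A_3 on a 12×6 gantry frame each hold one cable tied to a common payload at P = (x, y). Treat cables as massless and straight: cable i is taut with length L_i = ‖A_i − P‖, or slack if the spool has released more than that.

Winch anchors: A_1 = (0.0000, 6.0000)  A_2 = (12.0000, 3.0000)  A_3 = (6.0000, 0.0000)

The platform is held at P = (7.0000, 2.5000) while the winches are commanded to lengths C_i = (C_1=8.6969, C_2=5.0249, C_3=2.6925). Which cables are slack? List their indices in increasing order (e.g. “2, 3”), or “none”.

cable 1: L_1 = ‖A_1−P‖ = 7.8262;  C_1 = 8.6969 → slack
cable 2: L_2 = ‖A_2−P‖ = 5.0249;  C_2 = 5.0249 → taut
cable 3: L_3 = ‖A_3−P‖ = 2.6926;  C_3 = 2.6925 → taut

1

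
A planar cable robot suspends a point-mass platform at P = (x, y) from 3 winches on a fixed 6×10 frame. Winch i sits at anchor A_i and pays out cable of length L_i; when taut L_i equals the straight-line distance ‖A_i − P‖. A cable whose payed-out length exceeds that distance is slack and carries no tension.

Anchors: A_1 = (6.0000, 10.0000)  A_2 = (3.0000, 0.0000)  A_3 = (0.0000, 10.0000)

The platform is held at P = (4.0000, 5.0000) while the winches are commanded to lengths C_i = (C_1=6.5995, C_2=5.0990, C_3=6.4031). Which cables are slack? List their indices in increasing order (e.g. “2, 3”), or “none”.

1

i=1: geometric 5.3852 vs commanded 6.5995 ⇒ slack
i=2: geometric 5.0990 vs commanded 5.0990 ⇒ taut
i=3: geometric 6.4031 vs commanded 6.4031 ⇒ taut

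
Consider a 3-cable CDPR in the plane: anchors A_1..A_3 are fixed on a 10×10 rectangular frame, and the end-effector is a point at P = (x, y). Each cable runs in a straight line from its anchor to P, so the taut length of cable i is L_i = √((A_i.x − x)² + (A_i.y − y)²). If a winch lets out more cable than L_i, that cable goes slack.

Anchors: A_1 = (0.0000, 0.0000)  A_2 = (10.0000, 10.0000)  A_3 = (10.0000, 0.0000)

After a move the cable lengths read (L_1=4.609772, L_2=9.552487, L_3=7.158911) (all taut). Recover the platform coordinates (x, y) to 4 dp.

(3.5000, 3.0000)

each cable: (A_i−P)·(A_i−P) = L_i²; let q_i = ‖A_i‖²−L_i²
q_1 = 0.0000+0.0000−21.2500 = -21.2500
row 1: -20.0000x − 20.0000y = -130.0000  (q_2=108.7500)
row 2: -20.0000x + 0.0000y = -70.0000  (q_3=48.7500)
Cramer on rows 1–2 → x = 3.5000, y = 3.0000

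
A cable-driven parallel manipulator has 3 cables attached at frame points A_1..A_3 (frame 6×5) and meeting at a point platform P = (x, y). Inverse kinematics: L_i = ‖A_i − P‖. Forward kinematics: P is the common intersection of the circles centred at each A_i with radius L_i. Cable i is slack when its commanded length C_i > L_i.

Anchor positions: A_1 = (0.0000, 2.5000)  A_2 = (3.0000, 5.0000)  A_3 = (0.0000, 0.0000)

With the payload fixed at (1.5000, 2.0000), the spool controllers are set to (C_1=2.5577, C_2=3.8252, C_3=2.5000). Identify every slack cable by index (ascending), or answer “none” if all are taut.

1, 2

cable 1: L_1 = ‖A_1−P‖ = 1.5811;  C_1 = 2.5577 → slack
cable 2: L_2 = ‖A_2−P‖ = 3.3541;  C_2 = 3.8252 → slack
cable 3: L_3 = ‖A_3−P‖ = 2.5000;  C_3 = 2.5000 → taut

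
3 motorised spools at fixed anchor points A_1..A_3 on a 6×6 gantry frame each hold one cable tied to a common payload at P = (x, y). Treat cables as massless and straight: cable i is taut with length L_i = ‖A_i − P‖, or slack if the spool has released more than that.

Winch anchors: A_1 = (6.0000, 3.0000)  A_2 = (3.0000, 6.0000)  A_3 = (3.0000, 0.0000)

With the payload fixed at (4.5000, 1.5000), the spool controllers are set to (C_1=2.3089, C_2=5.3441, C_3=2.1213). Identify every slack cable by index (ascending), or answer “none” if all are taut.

cable 1: √((1.5000)²+(1.5000)²)=2.1213, C_1=2.3089: slack
cable 2: √((-1.5000)²+(4.5000)²)=4.7434, C_2=5.3441: slack
cable 3: √((-1.5000)²+(-1.5000)²)=2.1213, C_3=2.1213: taut

1, 2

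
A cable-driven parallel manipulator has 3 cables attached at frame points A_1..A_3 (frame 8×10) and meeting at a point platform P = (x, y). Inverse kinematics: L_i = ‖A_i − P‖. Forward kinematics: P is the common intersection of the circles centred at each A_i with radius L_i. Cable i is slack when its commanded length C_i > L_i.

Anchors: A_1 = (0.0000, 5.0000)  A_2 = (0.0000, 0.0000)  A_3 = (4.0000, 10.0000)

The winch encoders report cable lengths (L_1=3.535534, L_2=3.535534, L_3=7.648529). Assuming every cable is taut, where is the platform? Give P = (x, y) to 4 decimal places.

expand ‖A_i−P‖²=L_i² and subtract eq 1 (q_i ≔ ‖A_i‖²−L_i²)
q_1 = 0.0000+25.0000−12.5000 = 12.5000
eq1−eq2 → [0.0000  10.0000]·P = 25.0000
eq1−eq3 → [-8.0000  -10.0000]·P = -45.0000
2×2 solve → P = (2.5000, 2.5000)

(2.5000, 2.5000)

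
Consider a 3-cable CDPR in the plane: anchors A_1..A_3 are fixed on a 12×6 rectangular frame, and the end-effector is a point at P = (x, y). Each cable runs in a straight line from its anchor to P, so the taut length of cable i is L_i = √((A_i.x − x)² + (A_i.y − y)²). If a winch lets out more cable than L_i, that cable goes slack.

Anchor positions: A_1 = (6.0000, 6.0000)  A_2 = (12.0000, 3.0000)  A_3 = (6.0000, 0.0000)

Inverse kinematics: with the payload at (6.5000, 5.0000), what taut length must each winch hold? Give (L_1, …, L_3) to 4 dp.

L_1: Δ = A_1−P = (-0.5000, 1.0000) → ‖Δ‖ = √1.2500 = 1.1180
L_2: Δ = A_2−P = (5.5000, -2.0000) → ‖Δ‖ = √34.2500 = 5.8523
L_3: Δ = A_3−P = (-0.5000, -5.0000) → ‖Δ‖ = √25.2500 = 5.0249

(1.1180, 5.8523, 5.0249)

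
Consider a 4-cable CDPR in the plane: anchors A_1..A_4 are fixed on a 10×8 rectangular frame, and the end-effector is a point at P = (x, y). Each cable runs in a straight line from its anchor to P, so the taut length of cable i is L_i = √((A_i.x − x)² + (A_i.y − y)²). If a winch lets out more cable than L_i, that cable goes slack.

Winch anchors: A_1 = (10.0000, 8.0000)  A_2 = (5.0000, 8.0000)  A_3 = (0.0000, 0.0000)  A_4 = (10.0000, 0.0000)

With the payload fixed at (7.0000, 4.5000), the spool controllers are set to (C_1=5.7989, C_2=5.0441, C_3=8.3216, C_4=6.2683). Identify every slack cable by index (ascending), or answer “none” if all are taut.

cable 1: L_1 = ‖A_1−P‖ = 4.6098;  C_1 = 5.7989 → slack
cable 2: L_2 = ‖A_2−P‖ = 4.0311;  C_2 = 5.0441 → slack
cable 3: L_3 = ‖A_3−P‖ = 8.3217;  C_3 = 8.3216 → taut
cable 4: L_4 = ‖A_4−P‖ = 5.4083;  C_4 = 6.2683 → slack

1, 2, 4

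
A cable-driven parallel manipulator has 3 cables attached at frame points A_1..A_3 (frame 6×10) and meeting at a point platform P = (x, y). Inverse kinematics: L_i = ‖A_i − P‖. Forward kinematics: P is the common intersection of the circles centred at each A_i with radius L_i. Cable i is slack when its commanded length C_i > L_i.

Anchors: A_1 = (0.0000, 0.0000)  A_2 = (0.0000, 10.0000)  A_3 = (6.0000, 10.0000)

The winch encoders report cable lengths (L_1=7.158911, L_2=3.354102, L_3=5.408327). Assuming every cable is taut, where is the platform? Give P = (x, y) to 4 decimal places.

(1.5000, 7.0000)

each cable: (A_i−P)·(A_i−P) = L_i²; let q_i = ‖A_i‖²−L_i²
q_1 = 0.0000+0.0000−51.2500 = -51.2500
row 1: 0.0000x − 20.0000y = -140.0000  (q_2=88.7500)
row 2: -12.0000x − 20.0000y = -158.0000  (q_3=106.7500)
Cramer on rows 1–2 → x = 1.5000, y = 7.0000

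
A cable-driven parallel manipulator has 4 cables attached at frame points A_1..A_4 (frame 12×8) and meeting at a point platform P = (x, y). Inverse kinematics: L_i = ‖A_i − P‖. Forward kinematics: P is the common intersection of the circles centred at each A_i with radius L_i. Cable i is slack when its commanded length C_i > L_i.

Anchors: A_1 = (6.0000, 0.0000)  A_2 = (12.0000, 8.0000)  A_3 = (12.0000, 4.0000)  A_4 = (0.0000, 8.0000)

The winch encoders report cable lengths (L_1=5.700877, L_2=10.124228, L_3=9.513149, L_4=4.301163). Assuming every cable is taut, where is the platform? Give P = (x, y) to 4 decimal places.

(2.5000, 4.5000)

expand ‖A_i−P‖²=L_i² and subtract eq 1 (k_i ≔ ‖A_i‖²−L_i²)
k_1 = 36.0000+0.0000−32.5000 = 3.5000
eq1−eq2 → [-12.0000  -16.0000]·P = -102.0000
eq1−eq3 → [-12.0000  -8.0000]·P = -66.0000
eq1−eq4 → [12.0000  -16.0000]·P = -42.0000
2×2 solve → P = (2.5000, 4.5000)
check cable 4: ‖A_4−P‖² = 18.5000 ≈ L_4² = 18.5000 ✓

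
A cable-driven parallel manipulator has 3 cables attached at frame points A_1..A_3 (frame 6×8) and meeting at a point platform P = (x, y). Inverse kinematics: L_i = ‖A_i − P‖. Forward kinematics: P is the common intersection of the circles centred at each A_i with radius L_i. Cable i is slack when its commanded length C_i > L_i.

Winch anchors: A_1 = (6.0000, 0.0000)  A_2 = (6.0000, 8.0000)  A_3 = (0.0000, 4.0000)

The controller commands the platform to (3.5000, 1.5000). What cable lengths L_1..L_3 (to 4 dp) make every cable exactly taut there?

L_1 = √((6.0000−3.5000)² + (0.0000−1.5000)²) = 2.9155
L_2 = √((6.0000−3.5000)² + (8.0000−1.5000)²) = 6.9642
L_3 = √((0.0000−3.5000)² + (4.0000−1.5000)²) = 4.3012

(2.9155, 6.9642, 4.3012)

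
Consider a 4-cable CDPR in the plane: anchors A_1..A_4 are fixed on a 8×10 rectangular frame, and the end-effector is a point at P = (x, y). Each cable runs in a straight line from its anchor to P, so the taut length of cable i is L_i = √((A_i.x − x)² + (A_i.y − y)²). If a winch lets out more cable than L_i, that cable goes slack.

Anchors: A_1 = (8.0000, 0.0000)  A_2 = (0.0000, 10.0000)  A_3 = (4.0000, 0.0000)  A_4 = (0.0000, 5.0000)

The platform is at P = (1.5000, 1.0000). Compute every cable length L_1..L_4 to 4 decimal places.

(6.5765, 9.1241, 2.6926, 4.2720)

L_1: Δ = A_1−P = (6.5000, -1.0000) → ‖Δ‖ = √43.2500 = 6.5765
L_2: Δ = A_2−P = (-1.5000, 9.0000) → ‖Δ‖ = √83.2500 = 9.1241
L_3: Δ = A_3−P = (2.5000, -1.0000) → ‖Δ‖ = √7.2500 = 2.6926
L_4: Δ = A_4−P = (-1.5000, 4.0000) → ‖Δ‖ = √18.2500 = 4.2720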